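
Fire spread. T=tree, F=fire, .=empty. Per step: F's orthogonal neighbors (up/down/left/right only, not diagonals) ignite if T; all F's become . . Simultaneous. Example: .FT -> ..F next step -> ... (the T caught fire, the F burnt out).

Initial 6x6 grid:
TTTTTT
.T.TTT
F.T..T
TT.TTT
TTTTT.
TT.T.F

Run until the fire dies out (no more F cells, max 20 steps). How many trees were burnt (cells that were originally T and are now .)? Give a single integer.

Answer: 24

Derivation:
Step 1: +1 fires, +2 burnt (F count now 1)
Step 2: +2 fires, +1 burnt (F count now 2)
Step 3: +2 fires, +2 burnt (F count now 2)
Step 4: +2 fires, +2 burnt (F count now 2)
Step 5: +1 fires, +2 burnt (F count now 1)
Step 6: +3 fires, +1 burnt (F count now 3)
Step 7: +1 fires, +3 burnt (F count now 1)
Step 8: +1 fires, +1 burnt (F count now 1)
Step 9: +1 fires, +1 burnt (F count now 1)
Step 10: +1 fires, +1 burnt (F count now 1)
Step 11: +2 fires, +1 burnt (F count now 2)
Step 12: +2 fires, +2 burnt (F count now 2)
Step 13: +1 fires, +2 burnt (F count now 1)
Step 14: +1 fires, +1 burnt (F count now 1)
Step 15: +1 fires, +1 burnt (F count now 1)
Step 16: +2 fires, +1 burnt (F count now 2)
Step 17: +0 fires, +2 burnt (F count now 0)
Fire out after step 17
Initially T: 25, now '.': 35
Total burnt (originally-T cells now '.'): 24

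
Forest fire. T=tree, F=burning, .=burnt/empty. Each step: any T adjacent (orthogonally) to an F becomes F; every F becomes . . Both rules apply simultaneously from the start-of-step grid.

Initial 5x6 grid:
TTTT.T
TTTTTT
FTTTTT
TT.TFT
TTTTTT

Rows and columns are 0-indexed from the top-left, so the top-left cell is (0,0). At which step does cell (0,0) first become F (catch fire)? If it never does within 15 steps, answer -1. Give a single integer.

Step 1: cell (0,0)='T' (+7 fires, +2 burnt)
Step 2: cell (0,0)='F' (+10 fires, +7 burnt)
  -> target ignites at step 2
Step 3: cell (0,0)='.' (+6 fires, +10 burnt)
Step 4: cell (0,0)='.' (+3 fires, +6 burnt)
Step 5: cell (0,0)='.' (+0 fires, +3 burnt)
  fire out at step 5

2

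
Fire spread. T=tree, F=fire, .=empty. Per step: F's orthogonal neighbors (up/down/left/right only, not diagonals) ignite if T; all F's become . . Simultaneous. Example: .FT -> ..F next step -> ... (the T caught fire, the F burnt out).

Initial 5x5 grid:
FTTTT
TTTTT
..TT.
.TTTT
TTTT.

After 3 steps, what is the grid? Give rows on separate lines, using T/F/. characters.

Step 1: 2 trees catch fire, 1 burn out
  .FTTT
  FTTTT
  ..TT.
  .TTTT
  TTTT.
Step 2: 2 trees catch fire, 2 burn out
  ..FTT
  .FTTT
  ..TT.
  .TTTT
  TTTT.
Step 3: 2 trees catch fire, 2 burn out
  ...FT
  ..FTT
  ..TT.
  .TTTT
  TTTT.

...FT
..FTT
..TT.
.TTTT
TTTT.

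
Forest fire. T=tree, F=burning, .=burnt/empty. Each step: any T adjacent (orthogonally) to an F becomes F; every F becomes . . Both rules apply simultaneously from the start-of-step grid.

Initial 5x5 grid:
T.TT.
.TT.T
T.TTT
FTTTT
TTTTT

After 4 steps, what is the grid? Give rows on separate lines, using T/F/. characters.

Step 1: 3 trees catch fire, 1 burn out
  T.TT.
  .TT.T
  F.TTT
  .FTTT
  FTTTT
Step 2: 2 trees catch fire, 3 burn out
  T.TT.
  .TT.T
  ..TTT
  ..FTT
  .FTTT
Step 3: 3 trees catch fire, 2 burn out
  T.TT.
  .TT.T
  ..FTT
  ...FT
  ..FTT
Step 4: 4 trees catch fire, 3 burn out
  T.TT.
  .TF.T
  ...FT
  ....F
  ...FT

T.TT.
.TF.T
...FT
....F
...FT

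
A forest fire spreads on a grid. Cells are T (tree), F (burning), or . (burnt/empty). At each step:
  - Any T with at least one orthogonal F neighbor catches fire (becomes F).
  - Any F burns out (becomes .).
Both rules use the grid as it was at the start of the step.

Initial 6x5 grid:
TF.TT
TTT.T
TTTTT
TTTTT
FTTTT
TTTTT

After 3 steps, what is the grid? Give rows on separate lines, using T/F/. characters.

Step 1: 5 trees catch fire, 2 burn out
  F..TT
  TFT.T
  TTTTT
  FTTTT
  .FTTT
  FTTTT
Step 2: 7 trees catch fire, 5 burn out
  ...TT
  F.F.T
  FFTTT
  .FTTT
  ..FTT
  .FTTT
Step 3: 4 trees catch fire, 7 burn out
  ...TT
  ....T
  ..FTT
  ..FTT
  ...FT
  ..FTT

...TT
....T
..FTT
..FTT
...FT
..FTT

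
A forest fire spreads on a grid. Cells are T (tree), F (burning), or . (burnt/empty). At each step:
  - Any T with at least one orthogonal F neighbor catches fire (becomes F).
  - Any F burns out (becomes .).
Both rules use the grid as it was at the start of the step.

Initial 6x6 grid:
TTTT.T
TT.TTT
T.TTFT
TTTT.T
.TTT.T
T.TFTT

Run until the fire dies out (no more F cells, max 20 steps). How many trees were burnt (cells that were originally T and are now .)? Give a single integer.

Answer: 26

Derivation:
Step 1: +6 fires, +2 burnt (F count now 6)
Step 2: +7 fires, +6 burnt (F count now 7)
Step 3: +5 fires, +7 burnt (F count now 5)
Step 4: +2 fires, +5 burnt (F count now 2)
Step 5: +2 fires, +2 burnt (F count now 2)
Step 6: +3 fires, +2 burnt (F count now 3)
Step 7: +1 fires, +3 burnt (F count now 1)
Step 8: +0 fires, +1 burnt (F count now 0)
Fire out after step 8
Initially T: 27, now '.': 35
Total burnt (originally-T cells now '.'): 26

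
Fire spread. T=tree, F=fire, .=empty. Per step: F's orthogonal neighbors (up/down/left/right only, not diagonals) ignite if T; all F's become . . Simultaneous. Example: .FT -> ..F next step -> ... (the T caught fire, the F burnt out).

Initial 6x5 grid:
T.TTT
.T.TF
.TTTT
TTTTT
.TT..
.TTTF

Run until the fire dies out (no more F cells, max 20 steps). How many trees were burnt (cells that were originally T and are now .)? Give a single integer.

Answer: 19

Derivation:
Step 1: +4 fires, +2 burnt (F count now 4)
Step 2: +4 fires, +4 burnt (F count now 4)
Step 3: +5 fires, +4 burnt (F count now 5)
Step 4: +3 fires, +5 burnt (F count now 3)
Step 5: +2 fires, +3 burnt (F count now 2)
Step 6: +1 fires, +2 burnt (F count now 1)
Step 7: +0 fires, +1 burnt (F count now 0)
Fire out after step 7
Initially T: 20, now '.': 29
Total burnt (originally-T cells now '.'): 19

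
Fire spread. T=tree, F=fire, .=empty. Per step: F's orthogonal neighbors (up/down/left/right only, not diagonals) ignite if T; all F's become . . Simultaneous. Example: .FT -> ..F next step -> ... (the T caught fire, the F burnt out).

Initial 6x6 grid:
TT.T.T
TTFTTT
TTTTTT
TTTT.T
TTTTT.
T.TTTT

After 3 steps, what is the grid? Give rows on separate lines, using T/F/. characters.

Step 1: 3 trees catch fire, 1 burn out
  TT.T.T
  TF.FTT
  TTFTTT
  TTTT.T
  TTTTT.
  T.TTTT
Step 2: 7 trees catch fire, 3 burn out
  TF.F.T
  F...FT
  TF.FTT
  TTFT.T
  TTTTT.
  T.TTTT
Step 3: 7 trees catch fire, 7 burn out
  F....T
  .....F
  F...FT
  TF.F.T
  TTFTT.
  T.TTTT

F....T
.....F
F...FT
TF.F.T
TTFTT.
T.TTTT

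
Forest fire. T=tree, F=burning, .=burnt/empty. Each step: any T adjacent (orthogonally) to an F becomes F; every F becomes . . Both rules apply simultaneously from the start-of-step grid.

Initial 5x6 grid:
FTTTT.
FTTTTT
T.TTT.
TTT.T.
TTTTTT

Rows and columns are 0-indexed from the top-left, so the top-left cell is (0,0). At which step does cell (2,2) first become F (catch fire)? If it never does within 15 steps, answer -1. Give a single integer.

Step 1: cell (2,2)='T' (+3 fires, +2 burnt)
Step 2: cell (2,2)='T' (+3 fires, +3 burnt)
Step 3: cell (2,2)='F' (+5 fires, +3 burnt)
  -> target ignites at step 3
Step 4: cell (2,2)='.' (+5 fires, +5 burnt)
Step 5: cell (2,2)='.' (+3 fires, +5 burnt)
Step 6: cell (2,2)='.' (+2 fires, +3 burnt)
Step 7: cell (2,2)='.' (+1 fires, +2 burnt)
Step 8: cell (2,2)='.' (+1 fires, +1 burnt)
Step 9: cell (2,2)='.' (+0 fires, +1 burnt)
  fire out at step 9

3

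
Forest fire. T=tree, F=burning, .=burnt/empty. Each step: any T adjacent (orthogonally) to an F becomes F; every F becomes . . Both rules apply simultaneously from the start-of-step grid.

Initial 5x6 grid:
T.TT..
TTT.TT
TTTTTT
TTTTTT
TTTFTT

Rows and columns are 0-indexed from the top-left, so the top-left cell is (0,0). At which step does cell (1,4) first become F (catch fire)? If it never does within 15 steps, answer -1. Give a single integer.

Step 1: cell (1,4)='T' (+3 fires, +1 burnt)
Step 2: cell (1,4)='T' (+5 fires, +3 burnt)
Step 3: cell (1,4)='T' (+5 fires, +5 burnt)
Step 4: cell (1,4)='F' (+5 fires, +5 burnt)
  -> target ignites at step 4
Step 5: cell (1,4)='.' (+4 fires, +5 burnt)
Step 6: cell (1,4)='.' (+2 fires, +4 burnt)
Step 7: cell (1,4)='.' (+1 fires, +2 burnt)
Step 8: cell (1,4)='.' (+0 fires, +1 burnt)
  fire out at step 8

4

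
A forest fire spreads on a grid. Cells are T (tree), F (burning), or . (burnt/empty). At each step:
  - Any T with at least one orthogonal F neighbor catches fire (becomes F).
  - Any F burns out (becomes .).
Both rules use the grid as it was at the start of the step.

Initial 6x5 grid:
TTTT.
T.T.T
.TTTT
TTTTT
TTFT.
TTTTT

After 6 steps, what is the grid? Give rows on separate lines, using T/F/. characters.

Step 1: 4 trees catch fire, 1 burn out
  TTTT.
  T.T.T
  .TTTT
  TTFTT
  TF.F.
  TTFTT
Step 2: 6 trees catch fire, 4 burn out
  TTTT.
  T.T.T
  .TFTT
  TF.FT
  F....
  TF.FT
Step 3: 7 trees catch fire, 6 burn out
  TTTT.
  T.F.T
  .F.FT
  F...F
  .....
  F...F
Step 4: 2 trees catch fire, 7 burn out
  TTFT.
  T...T
  ....F
  .....
  .....
  .....
Step 5: 3 trees catch fire, 2 burn out
  TF.F.
  T...F
  .....
  .....
  .....
  .....
Step 6: 1 trees catch fire, 3 burn out
  F....
  T....
  .....
  .....
  .....
  .....

F....
T....
.....
.....
.....
.....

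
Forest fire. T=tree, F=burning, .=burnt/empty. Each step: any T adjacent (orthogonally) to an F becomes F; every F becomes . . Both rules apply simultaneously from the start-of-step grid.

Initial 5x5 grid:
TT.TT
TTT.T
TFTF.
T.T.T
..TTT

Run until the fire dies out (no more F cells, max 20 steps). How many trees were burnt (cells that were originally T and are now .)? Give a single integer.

Step 1: +3 fires, +2 burnt (F count now 3)
Step 2: +5 fires, +3 burnt (F count now 5)
Step 3: +2 fires, +5 burnt (F count now 2)
Step 4: +1 fires, +2 burnt (F count now 1)
Step 5: +1 fires, +1 burnt (F count now 1)
Step 6: +1 fires, +1 burnt (F count now 1)
Step 7: +0 fires, +1 burnt (F count now 0)
Fire out after step 7
Initially T: 16, now '.': 22
Total burnt (originally-T cells now '.'): 13

Answer: 13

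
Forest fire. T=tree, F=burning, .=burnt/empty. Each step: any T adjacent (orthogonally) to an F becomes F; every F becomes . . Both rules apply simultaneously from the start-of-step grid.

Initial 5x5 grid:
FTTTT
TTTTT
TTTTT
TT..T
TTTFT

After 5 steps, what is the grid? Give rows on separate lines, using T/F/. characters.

Step 1: 4 trees catch fire, 2 burn out
  .FTTT
  FTTTT
  TTTTT
  TT..T
  TTF.F
Step 2: 5 trees catch fire, 4 burn out
  ..FTT
  .FTTT
  FTTTT
  TT..F
  TF...
Step 3: 7 trees catch fire, 5 burn out
  ...FT
  ..FTT
  .FTTF
  FF...
  F....
Step 4: 5 trees catch fire, 7 burn out
  ....F
  ...FF
  ..FF.
  .....
  .....
Step 5: 0 trees catch fire, 5 burn out
  .....
  .....
  .....
  .....
  .....

.....
.....
.....
.....
.....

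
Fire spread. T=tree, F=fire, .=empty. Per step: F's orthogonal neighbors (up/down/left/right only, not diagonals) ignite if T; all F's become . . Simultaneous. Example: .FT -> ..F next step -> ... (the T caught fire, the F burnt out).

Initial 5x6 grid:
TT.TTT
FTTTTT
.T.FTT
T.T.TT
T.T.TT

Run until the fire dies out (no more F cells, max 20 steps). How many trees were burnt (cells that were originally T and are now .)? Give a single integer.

Step 1: +4 fires, +2 burnt (F count now 4)
Step 2: +7 fires, +4 burnt (F count now 7)
Step 3: +4 fires, +7 burnt (F count now 4)
Step 4: +2 fires, +4 burnt (F count now 2)
Step 5: +0 fires, +2 burnt (F count now 0)
Fire out after step 5
Initially T: 21, now '.': 26
Total burnt (originally-T cells now '.'): 17

Answer: 17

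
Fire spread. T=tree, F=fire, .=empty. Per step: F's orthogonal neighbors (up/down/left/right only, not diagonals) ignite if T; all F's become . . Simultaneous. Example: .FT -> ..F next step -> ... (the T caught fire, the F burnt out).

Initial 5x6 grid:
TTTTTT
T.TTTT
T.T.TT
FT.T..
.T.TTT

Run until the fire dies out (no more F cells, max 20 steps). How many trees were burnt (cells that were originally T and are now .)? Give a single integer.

Step 1: +2 fires, +1 burnt (F count now 2)
Step 2: +2 fires, +2 burnt (F count now 2)
Step 3: +1 fires, +2 burnt (F count now 1)
Step 4: +1 fires, +1 burnt (F count now 1)
Step 5: +1 fires, +1 burnt (F count now 1)
Step 6: +2 fires, +1 burnt (F count now 2)
Step 7: +3 fires, +2 burnt (F count now 3)
Step 8: +2 fires, +3 burnt (F count now 2)
Step 9: +2 fires, +2 burnt (F count now 2)
Step 10: +1 fires, +2 burnt (F count now 1)
Step 11: +0 fires, +1 burnt (F count now 0)
Fire out after step 11
Initially T: 21, now '.': 26
Total burnt (originally-T cells now '.'): 17

Answer: 17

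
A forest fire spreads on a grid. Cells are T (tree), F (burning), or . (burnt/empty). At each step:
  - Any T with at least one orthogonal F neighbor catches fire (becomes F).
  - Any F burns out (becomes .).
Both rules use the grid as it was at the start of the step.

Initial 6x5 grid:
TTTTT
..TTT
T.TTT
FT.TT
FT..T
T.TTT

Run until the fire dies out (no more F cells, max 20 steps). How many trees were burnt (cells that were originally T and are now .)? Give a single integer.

Answer: 4

Derivation:
Step 1: +4 fires, +2 burnt (F count now 4)
Step 2: +0 fires, +4 burnt (F count now 0)
Fire out after step 2
Initially T: 21, now '.': 13
Total burnt (originally-T cells now '.'): 4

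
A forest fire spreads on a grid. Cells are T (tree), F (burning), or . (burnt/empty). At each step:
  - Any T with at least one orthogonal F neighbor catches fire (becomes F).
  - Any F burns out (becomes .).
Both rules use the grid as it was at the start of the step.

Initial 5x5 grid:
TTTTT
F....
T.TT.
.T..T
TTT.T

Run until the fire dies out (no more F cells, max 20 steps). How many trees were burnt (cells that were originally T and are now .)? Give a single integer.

Step 1: +2 fires, +1 burnt (F count now 2)
Step 2: +1 fires, +2 burnt (F count now 1)
Step 3: +1 fires, +1 burnt (F count now 1)
Step 4: +1 fires, +1 burnt (F count now 1)
Step 5: +1 fires, +1 burnt (F count now 1)
Step 6: +0 fires, +1 burnt (F count now 0)
Fire out after step 6
Initially T: 14, now '.': 17
Total burnt (originally-T cells now '.'): 6

Answer: 6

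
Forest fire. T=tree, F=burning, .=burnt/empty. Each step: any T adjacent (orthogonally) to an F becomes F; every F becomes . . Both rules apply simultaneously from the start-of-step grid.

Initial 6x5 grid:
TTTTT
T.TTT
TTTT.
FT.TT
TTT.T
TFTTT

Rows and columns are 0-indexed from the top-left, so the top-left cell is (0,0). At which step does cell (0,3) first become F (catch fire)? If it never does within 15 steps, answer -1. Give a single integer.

Step 1: cell (0,3)='T' (+6 fires, +2 burnt)
Step 2: cell (0,3)='T' (+4 fires, +6 burnt)
Step 3: cell (0,3)='T' (+3 fires, +4 burnt)
Step 4: cell (0,3)='T' (+4 fires, +3 burnt)
Step 5: cell (0,3)='T' (+4 fires, +4 burnt)
Step 6: cell (0,3)='F' (+2 fires, +4 burnt)
  -> target ignites at step 6
Step 7: cell (0,3)='.' (+1 fires, +2 burnt)
Step 8: cell (0,3)='.' (+0 fires, +1 burnt)
  fire out at step 8

6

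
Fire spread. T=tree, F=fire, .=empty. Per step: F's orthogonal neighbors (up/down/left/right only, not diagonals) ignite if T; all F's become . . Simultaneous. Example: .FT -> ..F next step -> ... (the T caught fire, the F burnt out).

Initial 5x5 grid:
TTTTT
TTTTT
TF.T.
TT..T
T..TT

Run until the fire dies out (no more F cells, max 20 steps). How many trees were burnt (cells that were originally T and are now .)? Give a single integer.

Step 1: +3 fires, +1 burnt (F count now 3)
Step 2: +4 fires, +3 burnt (F count now 4)
Step 3: +4 fires, +4 burnt (F count now 4)
Step 4: +3 fires, +4 burnt (F count now 3)
Step 5: +1 fires, +3 burnt (F count now 1)
Step 6: +0 fires, +1 burnt (F count now 0)
Fire out after step 6
Initially T: 18, now '.': 22
Total burnt (originally-T cells now '.'): 15

Answer: 15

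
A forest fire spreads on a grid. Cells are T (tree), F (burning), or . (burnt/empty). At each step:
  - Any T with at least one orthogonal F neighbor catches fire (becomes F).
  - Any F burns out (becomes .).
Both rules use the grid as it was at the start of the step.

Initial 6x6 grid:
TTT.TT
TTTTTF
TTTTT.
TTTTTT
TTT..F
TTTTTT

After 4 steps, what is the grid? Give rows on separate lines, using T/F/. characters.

Step 1: 4 trees catch fire, 2 burn out
  TTT.TF
  TTTTF.
  TTTTT.
  TTTTTF
  TTT...
  TTTTTF
Step 2: 5 trees catch fire, 4 burn out
  TTT.F.
  TTTF..
  TTTTF.
  TTTTF.
  TTT...
  TTTTF.
Step 3: 4 trees catch fire, 5 burn out
  TTT...
  TTF...
  TTTF..
  TTTF..
  TTT...
  TTTF..
Step 4: 5 trees catch fire, 4 burn out
  TTF...
  TF....
  TTF...
  TTF...
  TTT...
  TTF...

TTF...
TF....
TTF...
TTF...
TTT...
TTF...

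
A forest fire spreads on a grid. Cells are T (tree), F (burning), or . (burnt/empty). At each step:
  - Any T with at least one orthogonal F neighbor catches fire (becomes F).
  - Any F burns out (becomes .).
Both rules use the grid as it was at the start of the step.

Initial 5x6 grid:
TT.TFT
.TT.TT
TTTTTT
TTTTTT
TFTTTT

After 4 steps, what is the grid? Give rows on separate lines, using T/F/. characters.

Step 1: 6 trees catch fire, 2 burn out
  TT.F.F
  .TT.FT
  TTTTTT
  TFTTTT
  F.FTTT
Step 2: 6 trees catch fire, 6 burn out
  TT....
  .TT..F
  TFTTFT
  F.FTTT
  ...FTT
Step 3: 8 trees catch fire, 6 burn out
  TT....
  .FT...
  F.FF.F
  ...FFT
  ....FT
Step 4: 4 trees catch fire, 8 burn out
  TF....
  ..F...
  ......
  .....F
  .....F

TF....
..F...
......
.....F
.....F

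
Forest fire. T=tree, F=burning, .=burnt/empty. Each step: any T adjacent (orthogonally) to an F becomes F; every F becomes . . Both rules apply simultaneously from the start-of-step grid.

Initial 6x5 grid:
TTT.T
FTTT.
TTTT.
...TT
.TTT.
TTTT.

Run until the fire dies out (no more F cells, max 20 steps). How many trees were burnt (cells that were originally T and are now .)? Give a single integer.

Step 1: +3 fires, +1 burnt (F count now 3)
Step 2: +3 fires, +3 burnt (F count now 3)
Step 3: +3 fires, +3 burnt (F count now 3)
Step 4: +1 fires, +3 burnt (F count now 1)
Step 5: +1 fires, +1 burnt (F count now 1)
Step 6: +2 fires, +1 burnt (F count now 2)
Step 7: +2 fires, +2 burnt (F count now 2)
Step 8: +2 fires, +2 burnt (F count now 2)
Step 9: +1 fires, +2 burnt (F count now 1)
Step 10: +1 fires, +1 burnt (F count now 1)
Step 11: +0 fires, +1 burnt (F count now 0)
Fire out after step 11
Initially T: 20, now '.': 29
Total burnt (originally-T cells now '.'): 19

Answer: 19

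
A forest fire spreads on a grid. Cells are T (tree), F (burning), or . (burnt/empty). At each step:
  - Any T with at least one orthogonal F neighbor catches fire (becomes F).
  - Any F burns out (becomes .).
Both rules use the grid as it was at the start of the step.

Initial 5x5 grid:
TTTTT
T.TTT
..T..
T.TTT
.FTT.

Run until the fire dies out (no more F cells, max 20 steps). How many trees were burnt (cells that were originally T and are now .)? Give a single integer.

Answer: 15

Derivation:
Step 1: +1 fires, +1 burnt (F count now 1)
Step 2: +2 fires, +1 burnt (F count now 2)
Step 3: +2 fires, +2 burnt (F count now 2)
Step 4: +2 fires, +2 burnt (F count now 2)
Step 5: +2 fires, +2 burnt (F count now 2)
Step 6: +3 fires, +2 burnt (F count now 3)
Step 7: +2 fires, +3 burnt (F count now 2)
Step 8: +1 fires, +2 burnt (F count now 1)
Step 9: +0 fires, +1 burnt (F count now 0)
Fire out after step 9
Initially T: 16, now '.': 24
Total burnt (originally-T cells now '.'): 15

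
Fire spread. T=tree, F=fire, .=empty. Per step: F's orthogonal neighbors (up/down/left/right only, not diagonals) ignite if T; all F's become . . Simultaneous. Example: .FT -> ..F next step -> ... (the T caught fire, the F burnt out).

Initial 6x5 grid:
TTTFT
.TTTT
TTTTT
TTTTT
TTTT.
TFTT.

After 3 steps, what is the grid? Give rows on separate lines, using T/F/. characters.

Step 1: 6 trees catch fire, 2 burn out
  TTF.F
  .TTFT
  TTTTT
  TTTTT
  TFTT.
  F.FT.
Step 2: 8 trees catch fire, 6 burn out
  TF...
  .TF.F
  TTTFT
  TFTTT
  F.FT.
  ...F.
Step 3: 9 trees catch fire, 8 burn out
  F....
  .F...
  TFF.F
  F.FFT
  ...F.
  .....

F....
.F...
TFF.F
F.FFT
...F.
.....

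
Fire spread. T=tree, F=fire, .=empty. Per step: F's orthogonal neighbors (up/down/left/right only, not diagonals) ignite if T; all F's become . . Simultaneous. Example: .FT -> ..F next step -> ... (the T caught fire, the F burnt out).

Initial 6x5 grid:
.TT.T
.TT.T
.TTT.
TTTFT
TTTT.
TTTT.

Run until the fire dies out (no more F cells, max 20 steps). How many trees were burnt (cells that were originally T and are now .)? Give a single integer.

Step 1: +4 fires, +1 burnt (F count now 4)
Step 2: +4 fires, +4 burnt (F count now 4)
Step 3: +5 fires, +4 burnt (F count now 5)
Step 4: +4 fires, +5 burnt (F count now 4)
Step 5: +2 fires, +4 burnt (F count now 2)
Step 6: +0 fires, +2 burnt (F count now 0)
Fire out after step 6
Initially T: 21, now '.': 28
Total burnt (originally-T cells now '.'): 19

Answer: 19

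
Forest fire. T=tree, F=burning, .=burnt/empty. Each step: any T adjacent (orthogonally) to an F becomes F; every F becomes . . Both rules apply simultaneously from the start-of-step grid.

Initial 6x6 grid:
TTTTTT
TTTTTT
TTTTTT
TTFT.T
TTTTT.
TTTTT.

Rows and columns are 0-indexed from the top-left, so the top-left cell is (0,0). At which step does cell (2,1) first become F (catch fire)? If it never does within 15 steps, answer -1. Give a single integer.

Step 1: cell (2,1)='T' (+4 fires, +1 burnt)
Step 2: cell (2,1)='F' (+7 fires, +4 burnt)
  -> target ignites at step 2
Step 3: cell (2,1)='.' (+9 fires, +7 burnt)
Step 4: cell (2,1)='.' (+7 fires, +9 burnt)
Step 5: cell (2,1)='.' (+4 fires, +7 burnt)
Step 6: cell (2,1)='.' (+1 fires, +4 burnt)
Step 7: cell (2,1)='.' (+0 fires, +1 burnt)
  fire out at step 7

2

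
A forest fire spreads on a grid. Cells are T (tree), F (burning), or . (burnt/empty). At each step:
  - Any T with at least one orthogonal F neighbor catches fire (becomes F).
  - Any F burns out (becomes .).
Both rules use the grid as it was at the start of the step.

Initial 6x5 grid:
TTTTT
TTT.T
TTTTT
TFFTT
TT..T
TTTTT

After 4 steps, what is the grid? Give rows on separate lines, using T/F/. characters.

Step 1: 5 trees catch fire, 2 burn out
  TTTTT
  TTT.T
  TFFTT
  F..FT
  TF..T
  TTTTT
Step 2: 7 trees catch fire, 5 burn out
  TTTTT
  TFF.T
  F..FT
  ....F
  F...T
  TFTTT
Step 3: 7 trees catch fire, 7 burn out
  TFFTT
  F...T
  ....F
  .....
  ....F
  F.FTT
Step 4: 5 trees catch fire, 7 burn out
  F..FT
  ....F
  .....
  .....
  .....
  ...FF

F..FT
....F
.....
.....
.....
...FF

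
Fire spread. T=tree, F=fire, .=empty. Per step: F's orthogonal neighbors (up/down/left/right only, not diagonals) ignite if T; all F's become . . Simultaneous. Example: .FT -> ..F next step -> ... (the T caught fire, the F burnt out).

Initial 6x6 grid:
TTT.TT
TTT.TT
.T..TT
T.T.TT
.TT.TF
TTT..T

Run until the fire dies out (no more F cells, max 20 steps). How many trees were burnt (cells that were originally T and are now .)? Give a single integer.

Step 1: +3 fires, +1 burnt (F count now 3)
Step 2: +2 fires, +3 burnt (F count now 2)
Step 3: +2 fires, +2 burnt (F count now 2)
Step 4: +2 fires, +2 burnt (F count now 2)
Step 5: +1 fires, +2 burnt (F count now 1)
Step 6: +0 fires, +1 burnt (F count now 0)
Fire out after step 6
Initially T: 24, now '.': 22
Total burnt (originally-T cells now '.'): 10

Answer: 10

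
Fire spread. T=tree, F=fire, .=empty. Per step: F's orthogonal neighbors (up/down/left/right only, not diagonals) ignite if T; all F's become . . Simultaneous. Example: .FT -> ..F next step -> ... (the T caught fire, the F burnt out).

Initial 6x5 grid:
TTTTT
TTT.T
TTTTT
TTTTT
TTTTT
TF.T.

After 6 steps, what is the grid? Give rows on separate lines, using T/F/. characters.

Step 1: 2 trees catch fire, 1 burn out
  TTTTT
  TTT.T
  TTTTT
  TTTTT
  TFTTT
  F..T.
Step 2: 3 trees catch fire, 2 burn out
  TTTTT
  TTT.T
  TTTTT
  TFTTT
  F.FTT
  ...T.
Step 3: 4 trees catch fire, 3 burn out
  TTTTT
  TTT.T
  TFTTT
  F.FTT
  ...FT
  ...T.
Step 4: 6 trees catch fire, 4 burn out
  TTTTT
  TFT.T
  F.FTT
  ...FT
  ....F
  ...F.
Step 5: 5 trees catch fire, 6 burn out
  TFTTT
  F.F.T
  ...FT
  ....F
  .....
  .....
Step 6: 3 trees catch fire, 5 burn out
  F.FTT
  ....T
  ....F
  .....
  .....
  .....

F.FTT
....T
....F
.....
.....
.....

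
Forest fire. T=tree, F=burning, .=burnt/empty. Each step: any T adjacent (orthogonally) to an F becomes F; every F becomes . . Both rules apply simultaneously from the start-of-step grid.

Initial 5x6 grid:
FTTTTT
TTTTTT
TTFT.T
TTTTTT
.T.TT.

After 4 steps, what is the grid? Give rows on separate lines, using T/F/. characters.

Step 1: 6 trees catch fire, 2 burn out
  .FTTTT
  FTFTTT
  TF.F.T
  TTFTTT
  .T.TT.
Step 2: 6 trees catch fire, 6 burn out
  ..FTTT
  .F.FTT
  F....T
  TF.FTT
  .T.TT.
Step 3: 6 trees catch fire, 6 burn out
  ...FTT
  ....FT
  .....T
  F...FT
  .F.FT.
Step 4: 4 trees catch fire, 6 burn out
  ....FT
  .....F
  .....T
  .....F
  ....F.

....FT
.....F
.....T
.....F
....F.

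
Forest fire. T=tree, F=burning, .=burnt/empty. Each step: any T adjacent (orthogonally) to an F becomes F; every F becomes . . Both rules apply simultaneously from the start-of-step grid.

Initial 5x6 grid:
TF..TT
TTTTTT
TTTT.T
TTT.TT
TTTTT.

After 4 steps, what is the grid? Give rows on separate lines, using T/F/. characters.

Step 1: 2 trees catch fire, 1 burn out
  F...TT
  TFTTTT
  TTTT.T
  TTT.TT
  TTTTT.
Step 2: 3 trees catch fire, 2 burn out
  ....TT
  F.FTTT
  TFTT.T
  TTT.TT
  TTTTT.
Step 3: 4 trees catch fire, 3 burn out
  ....TT
  ...FTT
  F.FT.T
  TFT.TT
  TTTTT.
Step 4: 5 trees catch fire, 4 burn out
  ....TT
  ....FT
  ...F.T
  F.F.TT
  TFTTT.

....TT
....FT
...F.T
F.F.TT
TFTTT.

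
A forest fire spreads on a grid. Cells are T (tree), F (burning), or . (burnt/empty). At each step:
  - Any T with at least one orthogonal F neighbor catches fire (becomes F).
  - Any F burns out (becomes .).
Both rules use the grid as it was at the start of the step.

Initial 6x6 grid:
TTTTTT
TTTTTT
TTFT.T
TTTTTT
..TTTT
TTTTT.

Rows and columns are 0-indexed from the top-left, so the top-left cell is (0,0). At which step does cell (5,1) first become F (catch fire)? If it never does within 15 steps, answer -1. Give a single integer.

Step 1: cell (5,1)='T' (+4 fires, +1 burnt)
Step 2: cell (5,1)='T' (+7 fires, +4 burnt)
Step 3: cell (5,1)='T' (+8 fires, +7 burnt)
Step 4: cell (5,1)='F' (+7 fires, +8 burnt)
  -> target ignites at step 4
Step 5: cell (5,1)='.' (+5 fires, +7 burnt)
Step 6: cell (5,1)='.' (+0 fires, +5 burnt)
  fire out at step 6

4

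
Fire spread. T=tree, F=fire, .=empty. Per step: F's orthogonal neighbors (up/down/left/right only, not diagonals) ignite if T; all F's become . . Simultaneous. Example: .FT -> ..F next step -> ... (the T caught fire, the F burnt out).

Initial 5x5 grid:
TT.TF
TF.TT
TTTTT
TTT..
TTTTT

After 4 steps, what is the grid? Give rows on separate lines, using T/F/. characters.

Step 1: 5 trees catch fire, 2 burn out
  TF.F.
  F..TF
  TFTTT
  TTT..
  TTTTT
Step 2: 6 trees catch fire, 5 burn out
  F....
  ...F.
  F.FTF
  TFT..
  TTTTT
Step 3: 4 trees catch fire, 6 burn out
  .....
  .....
  ...F.
  F.F..
  TFTTT
Step 4: 2 trees catch fire, 4 burn out
  .....
  .....
  .....
  .....
  F.FTT

.....
.....
.....
.....
F.FTT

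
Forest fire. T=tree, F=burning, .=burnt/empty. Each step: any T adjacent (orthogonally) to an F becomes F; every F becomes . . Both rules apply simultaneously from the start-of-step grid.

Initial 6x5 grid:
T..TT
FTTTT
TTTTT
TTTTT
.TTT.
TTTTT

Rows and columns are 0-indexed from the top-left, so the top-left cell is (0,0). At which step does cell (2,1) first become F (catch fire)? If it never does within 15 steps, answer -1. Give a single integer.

Step 1: cell (2,1)='T' (+3 fires, +1 burnt)
Step 2: cell (2,1)='F' (+3 fires, +3 burnt)
  -> target ignites at step 2
Step 3: cell (2,1)='.' (+3 fires, +3 burnt)
Step 4: cell (2,1)='.' (+5 fires, +3 burnt)
Step 5: cell (2,1)='.' (+5 fires, +5 burnt)
Step 6: cell (2,1)='.' (+4 fires, +5 burnt)
Step 7: cell (2,1)='.' (+1 fires, +4 burnt)
Step 8: cell (2,1)='.' (+1 fires, +1 burnt)
Step 9: cell (2,1)='.' (+0 fires, +1 burnt)
  fire out at step 9

2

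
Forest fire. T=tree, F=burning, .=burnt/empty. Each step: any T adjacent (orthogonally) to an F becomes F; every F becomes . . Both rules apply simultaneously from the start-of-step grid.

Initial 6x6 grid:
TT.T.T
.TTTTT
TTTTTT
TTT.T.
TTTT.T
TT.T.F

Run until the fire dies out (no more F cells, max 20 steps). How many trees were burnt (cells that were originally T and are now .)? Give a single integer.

Step 1: +1 fires, +1 burnt (F count now 1)
Step 2: +0 fires, +1 burnt (F count now 0)
Fire out after step 2
Initially T: 27, now '.': 10
Total burnt (originally-T cells now '.'): 1

Answer: 1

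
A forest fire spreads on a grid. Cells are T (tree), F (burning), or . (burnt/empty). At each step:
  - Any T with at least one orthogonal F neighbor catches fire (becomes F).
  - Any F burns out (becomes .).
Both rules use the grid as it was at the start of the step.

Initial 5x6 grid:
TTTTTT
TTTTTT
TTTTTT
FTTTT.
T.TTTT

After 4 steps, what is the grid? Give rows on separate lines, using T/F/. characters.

Step 1: 3 trees catch fire, 1 burn out
  TTTTTT
  TTTTTT
  FTTTTT
  .FTTT.
  F.TTTT
Step 2: 3 trees catch fire, 3 burn out
  TTTTTT
  FTTTTT
  .FTTTT
  ..FTT.
  ..TTTT
Step 3: 5 trees catch fire, 3 burn out
  FTTTTT
  .FTTTT
  ..FTTT
  ...FT.
  ..FTTT
Step 4: 5 trees catch fire, 5 burn out
  .FTTTT
  ..FTTT
  ...FTT
  ....F.
  ...FTT

.FTTTT
..FTTT
...FTT
....F.
...FTT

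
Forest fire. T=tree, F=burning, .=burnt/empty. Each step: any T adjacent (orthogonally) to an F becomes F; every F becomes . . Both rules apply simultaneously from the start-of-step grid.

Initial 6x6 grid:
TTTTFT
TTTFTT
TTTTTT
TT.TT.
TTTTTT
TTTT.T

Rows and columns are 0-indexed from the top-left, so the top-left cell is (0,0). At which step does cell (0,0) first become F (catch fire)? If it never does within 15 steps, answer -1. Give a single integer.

Step 1: cell (0,0)='T' (+5 fires, +2 burnt)
Step 2: cell (0,0)='T' (+6 fires, +5 burnt)
Step 3: cell (0,0)='T' (+6 fires, +6 burnt)
Step 4: cell (0,0)='F' (+6 fires, +6 burnt)
  -> target ignites at step 4
Step 5: cell (0,0)='.' (+4 fires, +6 burnt)
Step 6: cell (0,0)='.' (+3 fires, +4 burnt)
Step 7: cell (0,0)='.' (+1 fires, +3 burnt)
Step 8: cell (0,0)='.' (+0 fires, +1 burnt)
  fire out at step 8

4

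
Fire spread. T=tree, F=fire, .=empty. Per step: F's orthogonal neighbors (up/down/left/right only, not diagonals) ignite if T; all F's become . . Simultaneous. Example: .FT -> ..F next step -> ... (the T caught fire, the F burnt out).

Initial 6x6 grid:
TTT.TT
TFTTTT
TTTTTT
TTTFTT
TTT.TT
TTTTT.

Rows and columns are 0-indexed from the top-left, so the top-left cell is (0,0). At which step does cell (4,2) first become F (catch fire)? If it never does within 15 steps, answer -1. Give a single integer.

Step 1: cell (4,2)='T' (+7 fires, +2 burnt)
Step 2: cell (4,2)='F' (+10 fires, +7 burnt)
  -> target ignites at step 2
Step 3: cell (4,2)='.' (+7 fires, +10 burnt)
Step 4: cell (4,2)='.' (+5 fires, +7 burnt)
Step 5: cell (4,2)='.' (+2 fires, +5 burnt)
Step 6: cell (4,2)='.' (+0 fires, +2 burnt)
  fire out at step 6

2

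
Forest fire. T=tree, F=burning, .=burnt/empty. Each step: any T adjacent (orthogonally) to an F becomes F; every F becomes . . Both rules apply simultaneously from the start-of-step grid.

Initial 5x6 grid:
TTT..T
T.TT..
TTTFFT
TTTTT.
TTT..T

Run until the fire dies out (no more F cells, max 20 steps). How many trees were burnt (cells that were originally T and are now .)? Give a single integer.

Answer: 18

Derivation:
Step 1: +5 fires, +2 burnt (F count now 5)
Step 2: +3 fires, +5 burnt (F count now 3)
Step 3: +4 fires, +3 burnt (F count now 4)
Step 4: +4 fires, +4 burnt (F count now 4)
Step 5: +2 fires, +4 burnt (F count now 2)
Step 6: +0 fires, +2 burnt (F count now 0)
Fire out after step 6
Initially T: 20, now '.': 28
Total burnt (originally-T cells now '.'): 18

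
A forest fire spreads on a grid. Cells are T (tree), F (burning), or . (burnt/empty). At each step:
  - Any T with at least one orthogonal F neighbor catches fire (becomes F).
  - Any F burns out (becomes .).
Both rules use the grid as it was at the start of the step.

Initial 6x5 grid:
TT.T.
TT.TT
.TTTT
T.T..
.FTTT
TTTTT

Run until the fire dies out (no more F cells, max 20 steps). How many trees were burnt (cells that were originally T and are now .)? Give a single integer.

Step 1: +2 fires, +1 burnt (F count now 2)
Step 2: +4 fires, +2 burnt (F count now 4)
Step 3: +3 fires, +4 burnt (F count now 3)
Step 4: +3 fires, +3 burnt (F count now 3)
Step 5: +3 fires, +3 burnt (F count now 3)
Step 6: +4 fires, +3 burnt (F count now 4)
Step 7: +1 fires, +4 burnt (F count now 1)
Step 8: +0 fires, +1 burnt (F count now 0)
Fire out after step 8
Initially T: 21, now '.': 29
Total burnt (originally-T cells now '.'): 20

Answer: 20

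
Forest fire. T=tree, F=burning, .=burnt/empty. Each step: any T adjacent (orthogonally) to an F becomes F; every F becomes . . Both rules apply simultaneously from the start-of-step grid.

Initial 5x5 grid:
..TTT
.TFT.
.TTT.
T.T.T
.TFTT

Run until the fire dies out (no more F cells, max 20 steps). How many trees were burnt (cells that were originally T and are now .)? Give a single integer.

Answer: 13

Derivation:
Step 1: +7 fires, +2 burnt (F count now 7)
Step 2: +4 fires, +7 burnt (F count now 4)
Step 3: +2 fires, +4 burnt (F count now 2)
Step 4: +0 fires, +2 burnt (F count now 0)
Fire out after step 4
Initially T: 14, now '.': 24
Total burnt (originally-T cells now '.'): 13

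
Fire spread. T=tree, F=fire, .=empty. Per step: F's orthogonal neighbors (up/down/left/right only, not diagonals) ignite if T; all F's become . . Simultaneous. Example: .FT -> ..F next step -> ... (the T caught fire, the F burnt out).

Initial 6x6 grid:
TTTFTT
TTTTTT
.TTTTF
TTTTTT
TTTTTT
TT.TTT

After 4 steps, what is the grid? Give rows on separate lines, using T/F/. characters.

Step 1: 6 trees catch fire, 2 burn out
  TTF.FT
  TTTFTF
  .TTTF.
  TTTTTF
  TTTTTT
  TT.TTT
Step 2: 7 trees catch fire, 6 burn out
  TF...F
  TTF.F.
  .TTF..
  TTTTF.
  TTTTTF
  TT.TTT
Step 3: 6 trees catch fire, 7 burn out
  F.....
  TF....
  .TF...
  TTTF..
  TTTTF.
  TT.TTF
Step 4: 5 trees catch fire, 6 burn out
  ......
  F.....
  .F....
  TTF...
  TTTF..
  TT.TF.

......
F.....
.F....
TTF...
TTTF..
TT.TF.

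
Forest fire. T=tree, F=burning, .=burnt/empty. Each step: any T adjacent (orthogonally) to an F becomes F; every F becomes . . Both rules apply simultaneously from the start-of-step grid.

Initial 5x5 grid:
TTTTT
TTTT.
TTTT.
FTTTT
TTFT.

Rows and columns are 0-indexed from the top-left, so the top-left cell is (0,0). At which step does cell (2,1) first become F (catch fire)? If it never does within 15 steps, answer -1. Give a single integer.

Step 1: cell (2,1)='T' (+6 fires, +2 burnt)
Step 2: cell (2,1)='F' (+4 fires, +6 burnt)
  -> target ignites at step 2
Step 3: cell (2,1)='.' (+5 fires, +4 burnt)
Step 4: cell (2,1)='.' (+3 fires, +5 burnt)
Step 5: cell (2,1)='.' (+1 fires, +3 burnt)
Step 6: cell (2,1)='.' (+1 fires, +1 burnt)
Step 7: cell (2,1)='.' (+0 fires, +1 burnt)
  fire out at step 7

2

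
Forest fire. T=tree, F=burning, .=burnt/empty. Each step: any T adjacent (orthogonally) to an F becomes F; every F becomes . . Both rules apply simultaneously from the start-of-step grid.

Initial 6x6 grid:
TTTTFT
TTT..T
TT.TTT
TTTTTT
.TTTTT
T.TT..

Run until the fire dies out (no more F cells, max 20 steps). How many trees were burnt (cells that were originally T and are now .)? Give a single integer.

Step 1: +2 fires, +1 burnt (F count now 2)
Step 2: +2 fires, +2 burnt (F count now 2)
Step 3: +3 fires, +2 burnt (F count now 3)
Step 4: +4 fires, +3 burnt (F count now 4)
Step 5: +5 fires, +4 burnt (F count now 5)
Step 6: +4 fires, +5 burnt (F count now 4)
Step 7: +4 fires, +4 burnt (F count now 4)
Step 8: +2 fires, +4 burnt (F count now 2)
Step 9: +1 fires, +2 burnt (F count now 1)
Step 10: +0 fires, +1 burnt (F count now 0)
Fire out after step 10
Initially T: 28, now '.': 35
Total burnt (originally-T cells now '.'): 27

Answer: 27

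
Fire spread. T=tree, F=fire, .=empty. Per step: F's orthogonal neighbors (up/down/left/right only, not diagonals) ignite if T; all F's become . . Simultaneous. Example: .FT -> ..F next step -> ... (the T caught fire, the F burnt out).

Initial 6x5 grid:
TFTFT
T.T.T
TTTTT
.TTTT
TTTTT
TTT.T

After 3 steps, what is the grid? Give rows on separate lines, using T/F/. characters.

Step 1: 3 trees catch fire, 2 burn out
  F.F.F
  T.T.T
  TTTTT
  .TTTT
  TTTTT
  TTT.T
Step 2: 3 trees catch fire, 3 burn out
  .....
  F.F.F
  TTTTT
  .TTTT
  TTTTT
  TTT.T
Step 3: 3 trees catch fire, 3 burn out
  .....
  .....
  FTFTF
  .TTTT
  TTTTT
  TTT.T

.....
.....
FTFTF
.TTTT
TTTTT
TTT.T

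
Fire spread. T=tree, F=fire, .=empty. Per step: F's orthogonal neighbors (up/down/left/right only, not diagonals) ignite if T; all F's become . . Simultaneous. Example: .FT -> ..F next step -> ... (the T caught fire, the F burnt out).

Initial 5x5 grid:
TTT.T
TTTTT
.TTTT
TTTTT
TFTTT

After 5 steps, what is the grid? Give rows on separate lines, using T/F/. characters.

Step 1: 3 trees catch fire, 1 burn out
  TTT.T
  TTTTT
  .TTTT
  TFTTT
  F.FTT
Step 2: 4 trees catch fire, 3 burn out
  TTT.T
  TTTTT
  .FTTT
  F.FTT
  ...FT
Step 3: 4 trees catch fire, 4 burn out
  TTT.T
  TFTTT
  ..FTT
  ...FT
  ....F
Step 4: 5 trees catch fire, 4 burn out
  TFT.T
  F.FTT
  ...FT
  ....F
  .....
Step 5: 4 trees catch fire, 5 burn out
  F.F.T
  ...FT
  ....F
  .....
  .....

F.F.T
...FT
....F
.....
.....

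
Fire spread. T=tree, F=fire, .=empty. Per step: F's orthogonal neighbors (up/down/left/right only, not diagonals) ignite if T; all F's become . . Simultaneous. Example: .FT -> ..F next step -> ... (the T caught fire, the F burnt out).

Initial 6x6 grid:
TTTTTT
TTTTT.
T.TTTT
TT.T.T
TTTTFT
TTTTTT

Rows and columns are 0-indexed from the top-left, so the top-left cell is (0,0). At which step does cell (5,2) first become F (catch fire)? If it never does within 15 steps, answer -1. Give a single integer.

Step 1: cell (5,2)='T' (+3 fires, +1 burnt)
Step 2: cell (5,2)='T' (+5 fires, +3 burnt)
Step 3: cell (5,2)='F' (+4 fires, +5 burnt)
  -> target ignites at step 3
Step 4: cell (5,2)='.' (+6 fires, +4 burnt)
Step 5: cell (5,2)='.' (+5 fires, +6 burnt)
Step 6: cell (5,2)='.' (+4 fires, +5 burnt)
Step 7: cell (5,2)='.' (+3 fires, +4 burnt)
Step 8: cell (5,2)='.' (+1 fires, +3 burnt)
Step 9: cell (5,2)='.' (+0 fires, +1 burnt)
  fire out at step 9

3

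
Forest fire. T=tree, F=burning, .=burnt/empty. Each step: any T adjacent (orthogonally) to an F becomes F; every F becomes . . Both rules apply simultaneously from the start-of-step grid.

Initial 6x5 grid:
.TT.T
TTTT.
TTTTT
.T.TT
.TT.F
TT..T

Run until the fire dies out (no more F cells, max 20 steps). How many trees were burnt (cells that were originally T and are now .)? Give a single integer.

Step 1: +2 fires, +1 burnt (F count now 2)
Step 2: +2 fires, +2 burnt (F count now 2)
Step 3: +1 fires, +2 burnt (F count now 1)
Step 4: +2 fires, +1 burnt (F count now 2)
Step 5: +2 fires, +2 burnt (F count now 2)
Step 6: +4 fires, +2 burnt (F count now 4)
Step 7: +3 fires, +4 burnt (F count now 3)
Step 8: +2 fires, +3 burnt (F count now 2)
Step 9: +1 fires, +2 burnt (F count now 1)
Step 10: +0 fires, +1 burnt (F count now 0)
Fire out after step 10
Initially T: 20, now '.': 29
Total burnt (originally-T cells now '.'): 19

Answer: 19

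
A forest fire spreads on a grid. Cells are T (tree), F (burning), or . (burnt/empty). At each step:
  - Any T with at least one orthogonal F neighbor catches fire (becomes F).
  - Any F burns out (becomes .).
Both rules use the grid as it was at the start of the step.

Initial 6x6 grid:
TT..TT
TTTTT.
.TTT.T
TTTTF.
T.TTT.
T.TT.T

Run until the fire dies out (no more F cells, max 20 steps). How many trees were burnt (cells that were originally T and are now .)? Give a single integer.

Step 1: +2 fires, +1 burnt (F count now 2)
Step 2: +3 fires, +2 burnt (F count now 3)
Step 3: +5 fires, +3 burnt (F count now 5)
Step 4: +5 fires, +5 burnt (F count now 5)
Step 5: +3 fires, +5 burnt (F count now 3)
Step 6: +4 fires, +3 burnt (F count now 4)
Step 7: +1 fires, +4 burnt (F count now 1)
Step 8: +0 fires, +1 burnt (F count now 0)
Fire out after step 8
Initially T: 25, now '.': 34
Total burnt (originally-T cells now '.'): 23

Answer: 23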